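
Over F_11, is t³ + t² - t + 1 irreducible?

No

Write g(t) = t³ + t² - t + 1.
Check each element of F_11 for a root: g(0)=1, g(1)=2, g(2)=0, g(3)=1, g(4)=0, g(5)=3, g(6)=5, g(7)=1, g(8)=8, g(9)=10, g(10)=2.
g(2) = 0, so (t − 2) divides g(t); g is reducible.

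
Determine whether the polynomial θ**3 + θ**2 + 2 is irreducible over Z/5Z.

Write m(θ) = θ**3 + θ**2 + 2.
Check for roots in Z/5Z: m(0) = 2; m(1) = 4; m(2) = 4; m(3) = 3; m(4) = 2.
No roots. A degree-3 polynomial over a field with no linear factor is irreducible.

Yes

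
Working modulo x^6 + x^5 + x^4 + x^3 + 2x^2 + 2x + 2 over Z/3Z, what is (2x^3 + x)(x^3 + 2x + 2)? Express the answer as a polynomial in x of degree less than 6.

x^5 + 2x^3 + x^2 + x + 2

Multiply in Z/3Z[x]: (2x^3 + x)·(x^3 + 2x + 2) = 2x^6 + 2x^4 + x^3 + 2x^2 + 2x.
Reduce using x^6 ≡ 2x^5 + 2x^4 + 2x^3 + x^2 + x + 1 (mod x^6 + x^5 + x^4 + x^3 + 2x^2 + 2x + 2).
Reduced: x^5 + 2x^3 + x^2 + x + 2.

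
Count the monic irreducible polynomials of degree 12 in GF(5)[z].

The number of monic irreducibles of degree 12 over GF(5) is (1/12)·Σ_{d∣12} μ(12/d) 5^d.
Divisors of 12: 1, 2, 3, 4, 6, 12; μ(12/d) for each: 0, 1, 0, -1, -1, 1.
Σ = 5^2 − 5^4 − 5^6 + 5^12 = 244124400.
N = 244124400/12 = 20343700.

20343700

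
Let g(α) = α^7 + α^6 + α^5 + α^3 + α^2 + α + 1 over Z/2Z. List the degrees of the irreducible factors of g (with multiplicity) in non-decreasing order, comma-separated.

Roots in Z/2Z: g(0) = 1; g(1) = 1.
Complete factorization: g(α) = (α^7 + α^6 + α^5 + α^3 + α^2 + α + 1).
Factor degrees with multiplicity: 7 = 7.

7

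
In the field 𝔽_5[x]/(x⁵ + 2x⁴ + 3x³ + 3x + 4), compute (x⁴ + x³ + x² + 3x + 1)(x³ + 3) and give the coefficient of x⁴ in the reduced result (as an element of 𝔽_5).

4

Multiply in 𝔽_5[x]: (x⁴ + x³ + x² + 3x + 1)·(x³ + 3) = x⁷ + x⁶ + x⁵ + x⁴ + 4x³ + 3x² + 4x + 3.
Reduce using x⁵ ≡ 3x⁴ + 2x³ + 2x + 1 (mod x⁵ + 2x⁴ + 3x³ + 3x + 4).
Reduced: 4x⁴ + x³ + 2x² + 3x + 3.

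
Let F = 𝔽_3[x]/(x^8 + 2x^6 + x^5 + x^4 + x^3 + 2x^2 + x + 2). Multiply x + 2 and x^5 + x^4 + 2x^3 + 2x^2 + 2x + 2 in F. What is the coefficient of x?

Multiply in 𝔽_3[x]: (x + 2)·(x^5 + x^4 + 2x^3 + 2x^2 + 2x + 2) = x^6 + x^4 + 1.
Reduced: x^6 + x^4 + 1.

0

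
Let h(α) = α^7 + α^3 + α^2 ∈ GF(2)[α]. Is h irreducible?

No

Check for roots in GF(2): h(0) = 0 → root; h(1) = 1.
h(0) = 0, so (α) divides h(α); h is reducible.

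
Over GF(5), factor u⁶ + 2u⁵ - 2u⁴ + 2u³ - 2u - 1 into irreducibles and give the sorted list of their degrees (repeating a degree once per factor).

1, 1, 2, 2

Write g(u) = u⁶ + 2u⁵ - 2u⁴ + 2u³ - 2u - 1.
Roots in GF(5): g(0) = 4; g(1) = 0 → root; g(2) = 2; g(3) = 0 → root; g(4) = 1.
Linear factors from roots: (u - 1), (u + 2).
Complete factorization: g(u) = (u + 2)·(u - 1)·(u² + 2u - 1)·(u² - u + 2).
Factor degrees with multiplicity: 1 + 1 + 2 + 2 = 6.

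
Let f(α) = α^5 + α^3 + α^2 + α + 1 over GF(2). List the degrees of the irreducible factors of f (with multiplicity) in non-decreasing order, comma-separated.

Roots in GF(2): f(0) = 1; f(1) = 1.
Complete factorization: f(α) = (α^5 + α^3 + α^2 + α + 1).
Factor degrees with multiplicity: 5 = 5.

5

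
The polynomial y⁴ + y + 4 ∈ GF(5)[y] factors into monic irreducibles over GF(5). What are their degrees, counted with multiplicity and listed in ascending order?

Write f(y) = y⁴ + y + 4.
Roots in GF(5): f(0) = 4; f(1) = 1; f(2) = 2; f(3) = 3; f(4) = 4.
Complete factorization: f(y) = (y⁴ + y + 4).
Factor degrees with multiplicity: 4 = 4.

4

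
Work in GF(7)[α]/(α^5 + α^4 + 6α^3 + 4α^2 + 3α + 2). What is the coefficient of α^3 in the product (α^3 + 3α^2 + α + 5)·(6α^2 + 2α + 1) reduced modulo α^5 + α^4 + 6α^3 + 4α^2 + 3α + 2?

Multiply in GF(7)[α]: (α^3 + 3α^2 + α + 5)·(6α^2 + 2α + 1) = 6α^5 + 6α^4 + 6α^3 + 4α + 5.
Reduce using α^5 ≡ 6α^4 + α^3 + 3α^2 + 4α + 5 (mod α^5 + α^4 + 6α^3 + 4α^2 + 3α + 2).
Reduced: 5α^3 + 4α^2.

5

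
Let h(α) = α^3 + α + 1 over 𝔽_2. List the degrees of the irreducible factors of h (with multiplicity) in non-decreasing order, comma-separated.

Roots in 𝔽_2: h(0) = 1; h(1) = 1.
Complete factorization: h(α) = (α^3 + α + 1).
Factor degrees with multiplicity: 3 = 3.

3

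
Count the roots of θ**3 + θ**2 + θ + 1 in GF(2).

Write P(θ) = θ**3 + θ**2 + θ + 1.
Evaluate at each of the 2 elements of GF(2):
P(0) = 1; P(1) = 0 → root.
Roots: {1}.

1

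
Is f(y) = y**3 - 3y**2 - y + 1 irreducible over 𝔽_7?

Check for roots in 𝔽_7: f(0) = 1; f(1) = 5; f(2) = 2; f(3) = 5; f(4) = 6; f(5) = 4; f(6) = 5.
No roots. A degree-3 polynomial over a field with no linear factor is irreducible.

Yes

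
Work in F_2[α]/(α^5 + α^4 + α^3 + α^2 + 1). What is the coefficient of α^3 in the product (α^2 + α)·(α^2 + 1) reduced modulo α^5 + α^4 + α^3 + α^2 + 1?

Multiply in F_2[α]: (α^2 + α)·(α^2 + 1) = α^4 + α^3 + α^2 + α.
Reduced: α^4 + α^3 + α^2 + α.

1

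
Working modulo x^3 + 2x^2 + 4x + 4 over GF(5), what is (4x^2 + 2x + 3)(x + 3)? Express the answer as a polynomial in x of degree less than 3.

x^2 + 3x + 3

Multiply in GF(5)[x]: (4x^2 + 2x + 3)·(x + 3) = 4x^3 + 4x^2 + 4x + 4.
Reduce using x^3 ≡ 3x^2 + x + 1 (mod x^3 + 2x^2 + 4x + 4).
Reduced: x^2 + 3x + 3.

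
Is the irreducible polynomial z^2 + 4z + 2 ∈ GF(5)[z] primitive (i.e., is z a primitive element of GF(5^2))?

Write f(z) = z^2 + 4z + 2.
|GF(5^2)^×| = 5^2 − 1 = 24. Prime factorization: 24 = 2^3·3.
f is primitive ⇔ z has order 24 in GF(5)[z]/(f), i.e. z^(24/q) ≠ 1 for each prime q | 24.
z^(12) mod f = 4.
z^(8) mod f = 2z + 1.
None equal 1, so z has full order 24; f is primitive.

Yes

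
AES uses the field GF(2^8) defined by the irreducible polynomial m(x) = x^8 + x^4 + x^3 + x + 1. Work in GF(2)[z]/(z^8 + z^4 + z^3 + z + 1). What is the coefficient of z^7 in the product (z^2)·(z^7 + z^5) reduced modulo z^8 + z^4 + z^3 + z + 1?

1

Multiply in GF(2)[z]: (z^2)·(z^7 + z^5) = z^9 + z^7.
Reduce using z^8 ≡ z^4 + z^3 + z + 1 (mod z^8 + z^4 + z^3 + z + 1).
Reduced: z^7 + z^5 + z^4 + z^2 + z.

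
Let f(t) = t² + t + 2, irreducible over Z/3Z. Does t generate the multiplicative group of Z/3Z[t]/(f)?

|GF(3^2)^×| = 3^2 − 1 = 8. Prime factorization: 8 = 2^3.
f is primitive ⇔ t has order 8 in GF(3)[t]/(f), i.e. t^(8/q) ≠ 1 for each prime q | 8.
t^(4) mod f = 2.
None equal 1, so t has full order 8; f is primitive.

Yes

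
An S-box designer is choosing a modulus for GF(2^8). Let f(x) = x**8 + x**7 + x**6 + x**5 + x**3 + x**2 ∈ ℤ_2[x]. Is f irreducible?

Check for roots in ℤ_2: f(0) = 0 → root; f(1) = 0 → root.
f(0) = 0, so (x) divides f(x); f is reducible.

No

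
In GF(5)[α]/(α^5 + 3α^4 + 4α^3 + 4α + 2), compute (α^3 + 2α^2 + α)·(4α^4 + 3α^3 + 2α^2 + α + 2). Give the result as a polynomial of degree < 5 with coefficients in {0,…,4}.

4α^3 + α^2 + 3α + 2

Multiply in GF(5)[α]: (α^3 + 2α^2 + α)·(4α^4 + 3α^3 + 2α^2 + α + 2) = 4α^7 + α^6 + 2α^5 + 3α^4 + α^3 + 2α.
Reduce using α^5 ≡ 2α^4 + α^3 + α + 3 (mod α^5 + 3α^4 + 4α^3 + 4α + 2).
Reduced: 4α^3 + α^2 + 3α + 2.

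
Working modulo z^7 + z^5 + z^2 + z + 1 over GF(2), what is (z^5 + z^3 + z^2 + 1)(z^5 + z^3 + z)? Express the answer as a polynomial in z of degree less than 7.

Multiply in GF(2)[z]: (z^5 + z^3 + z^2 + 1)·(z^5 + z^3 + z) = z^10 + z^7 + z^4 + z.
Reduce using z^7 ≡ z^5 + z^2 + z + 1 (mod z^7 + z^5 + z^2 + z + 1).
Reduced: z^6 + z + 1.

z^6 + z + 1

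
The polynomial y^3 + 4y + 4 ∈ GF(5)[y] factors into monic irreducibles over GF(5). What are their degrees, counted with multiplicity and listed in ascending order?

Write h(y) = y^3 + 4y + 4.
Roots in GF(5): h(0) = 4; h(1) = 4; h(2) = 0 → root; h(3) = 3; h(4) = 4.
Linear factors from roots: (y + 3).
Complete factorization: h(y) = (y + 3)·(y^2 + 2y + 3).
Factor degrees with multiplicity: 1 + 2 = 3.

1, 2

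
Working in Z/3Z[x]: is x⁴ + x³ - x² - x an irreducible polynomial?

No

Write g(x) = x⁴ + x³ - x² - x.
Check for roots in Z/3Z: g(0) = 0 → root; g(1) = 0 → root; g(2) = 0 → root.
g(0) = 0, so (x) divides g(x); g is reducible.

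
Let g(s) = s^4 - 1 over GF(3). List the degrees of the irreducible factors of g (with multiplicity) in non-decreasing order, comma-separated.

Roots in GF(3): g(0) = 2; g(1) = 0 → root; g(2) = 0 → root.
Linear factors from roots: (s - 1), (s + 1).
Complete factorization: g(s) = (s + 1)·(s - 1)·(s^2 + 1).
Factor degrees with multiplicity: 1 + 1 + 2 = 4.

1, 1, 2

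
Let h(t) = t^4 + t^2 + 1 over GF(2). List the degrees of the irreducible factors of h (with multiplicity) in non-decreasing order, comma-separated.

2, 2

Roots in GF(2): h(0) = 1; h(1) = 1.
Complete factorization: h(t) = (t^2 + t + 1)^2.
Factor degrees with multiplicity: 2 + 2 = 4.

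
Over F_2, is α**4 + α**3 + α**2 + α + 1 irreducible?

Yes

Write f(α) = α**4 + α**3 + α**2 + α + 1.
Check for roots in F_2: f(0) = 1; f(1) = 1.
No roots, so no linear factors.
Monic irreducibles of degree 2 over GF(2): α**2 + α + 1.
None of them divide f (all give nonzero remainder).
No irreducible factor of degree ≤ 2 exists, so f is irreducible over GF(2).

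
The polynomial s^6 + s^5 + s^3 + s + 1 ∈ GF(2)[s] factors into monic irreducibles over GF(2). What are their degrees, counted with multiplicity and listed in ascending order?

2, 2, 2

Write f(s) = s^6 + s^5 + s^3 + s + 1.
Roots in GF(2): f(0) = 1; f(1) = 1.
Complete factorization: f(s) = (s^2 + s + 1)^3.
Factor degrees with multiplicity: 2 + 2 + 2 = 6.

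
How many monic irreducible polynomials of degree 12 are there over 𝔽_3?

x^(3^12) − x is the product of all monic irreducibles of degree dividing 12; Möbius inversion gives N = (1/12) Σ μ(12/d)·3^d.
Divisors of 12: 1, 2, 3, 4, 6, 12; μ(12/d) for each: 0, 1, 0, -1, -1, 1.
Σ = 3^2 − 3^4 − 3^6 + 3^12 = 530640.
N = 530640/12 = 44220.

44220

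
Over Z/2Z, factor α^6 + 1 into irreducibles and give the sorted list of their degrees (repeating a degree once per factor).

1, 1, 2, 2

Write h(α) = α^6 + 1.
Roots in Z/2Z: h(0) = 1; h(1) = 0 → root.
Linear factors from roots: (α + 1).
Complete factorization: h(α) = (α + 1)^2·(α^2 + α + 1)^2.
Factor degrees with multiplicity: 1 + 1 + 2 + 2 = 6.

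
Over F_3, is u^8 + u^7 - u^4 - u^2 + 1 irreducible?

Yes

Write P(u) = u^8 + u^7 - u^4 - u^2 + 1.
Check for roots in F_3: P(0) = 1; P(1) = 1; P(2) = 2.
No roots, so no linear factors.
Monic irreducibles of degree 2 over GF(3): u^2 + 1, u^2 + u - 1, u^2 - u - 1.
None of them divide P (all give nonzero remainder).
Degree-3 irreducible divisors: test the 8 monic irreducibles of degree 3 over GF(3).
None of them divide P (all give nonzero remainder).
Degree-4 irreducible divisors: test the 18 monic irreducibles of degree 4 over GF(3).
None of them divide P (all give nonzero remainder).
No irreducible factor of degree ≤ 4 exists, so P is irreducible over GF(3).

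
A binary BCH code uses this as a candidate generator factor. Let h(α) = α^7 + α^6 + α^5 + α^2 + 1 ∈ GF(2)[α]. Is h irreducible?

Yes

Check for roots in GF(2): h(0) = 1; h(1) = 1.
No roots, so no linear factors.
Monic irreducibles of degree 2 over GF(2): α^2 + α + 1.
None of them divide h (all give nonzero remainder).
Monic irreducibles of degree 3 over GF(2): α^3 + α + 1, α^3 + α^2 + 1.
None of them divide h (all give nonzero remainder).
No irreducible factor of degree ≤ 3 exists, so h is irreducible over GF(2).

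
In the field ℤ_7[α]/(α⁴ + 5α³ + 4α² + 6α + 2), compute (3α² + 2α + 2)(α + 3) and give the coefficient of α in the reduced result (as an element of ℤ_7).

1

Multiply in ℤ_7[α]: (3α² + 2α + 2)·(α + 3) = 3α³ + 4α² + α + 6.
Reduced: 3α³ + 4α² + α + 6.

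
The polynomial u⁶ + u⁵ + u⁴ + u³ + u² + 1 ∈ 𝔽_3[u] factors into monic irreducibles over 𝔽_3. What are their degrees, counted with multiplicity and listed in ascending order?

1, 2, 3

Write f(u) = u⁶ + u⁵ + u⁴ + u³ + u² + 1.
Roots in 𝔽_3: f(0) = 1; f(1) = 0 → root; f(2) = 2.
Linear factors from roots: (u - 1).
Complete factorization: f(u) = (u - 1)·(u² + 1)·(u³ - u² - u - 1).
Factor degrees with multiplicity: 1 + 2 + 3 = 6.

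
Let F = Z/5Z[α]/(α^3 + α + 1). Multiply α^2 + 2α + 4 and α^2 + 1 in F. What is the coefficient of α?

4

Multiply in Z/5Z[α]: (α^2 + 2α + 4)·(α^2 + 1) = α^4 + 2α^3 + 2α + 4.
Reduce using α^3 ≡ 4α + 4 (mod α^3 + α + 1).
Reduced: 4α^2 + 4α + 2.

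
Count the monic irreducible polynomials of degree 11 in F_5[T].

The number of monic irreducibles of degree 11 over GF(5) is (1/11)·Σ_{d∣11} μ(11/d) 5^d.
Divisors of 11: 1, 11; μ(11/d) for each: -1, 1.
Σ = − 5^1 + 5^11 = 48828120.
N = 48828120/11 = 4438920.

4438920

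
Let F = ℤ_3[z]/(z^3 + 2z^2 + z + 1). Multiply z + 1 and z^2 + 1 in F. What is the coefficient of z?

0

Multiply in ℤ_3[z]: (z + 1)·(z^2 + 1) = z^3 + z^2 + z + 1.
Reduce using z^3 ≡ z^2 + 2z + 2 (mod z^3 + 2z^2 + z + 1).
Reduced: 2z^2.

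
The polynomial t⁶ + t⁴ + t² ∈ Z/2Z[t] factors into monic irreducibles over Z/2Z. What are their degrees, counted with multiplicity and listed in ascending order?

Write h(t) = t⁶ + t⁴ + t².
Roots in Z/2Z: h(0) = 0 → root; h(1) = 1.
Linear factors from roots: (t).
Complete factorization: h(t) = (t)^2·(t² + t + 1)^2.
Factor degrees with multiplicity: 1 + 1 + 2 + 2 = 6.

1, 1, 2, 2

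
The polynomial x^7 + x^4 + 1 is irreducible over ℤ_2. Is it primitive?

Write f(x) = x^7 + x^4 + 1.
|GF(2^7)^×| = 2^7 − 1 = 127. Prime factorization: 127 = 127.
f is primitive ⇔ x has order 127 in GF(2)[x]/(f), i.e. x^(127/q) ≠ 1 for each prime q | 127.
x^(1) mod f = x.
None equal 1, so x has full order 127; f is primitive.

Yes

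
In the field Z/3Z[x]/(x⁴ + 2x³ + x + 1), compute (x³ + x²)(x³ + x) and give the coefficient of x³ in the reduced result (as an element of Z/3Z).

0

Multiply in Z/3Z[x]: (x³ + x²)·(x³ + x) = x⁶ + x⁵ + x⁴ + x³.
Reduce using x⁴ ≡ x³ + 2x + 2 (mod x⁴ + 2x³ + x + 1).
Reduced: x.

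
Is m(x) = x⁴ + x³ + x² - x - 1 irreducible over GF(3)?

Check for roots in GF(3): m(0) = 2; m(1) = 1; m(2) = 1.
No roots, so no linear factors.
Monic irreducibles of degree 2 over GF(3): x² + 1, x² + x - 1, x² - x - 1.
None of them divide m (all give nonzero remainder).
No irreducible factor of degree ≤ 2 exists, so m is irreducible over GF(3).

Yes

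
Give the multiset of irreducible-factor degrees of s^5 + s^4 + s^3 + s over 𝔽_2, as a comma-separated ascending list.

Write h(s) = s^5 + s^4 + s^3 + s.
Roots in 𝔽_2: h(0) = 0 → root; h(1) = 0 → root.
Linear factors from roots: (s), (s + 1).
Complete factorization: h(s) = (s)·(s + 1)·(s^3 + s + 1).
Factor degrees with multiplicity: 1 + 1 + 3 = 5.

1, 1, 3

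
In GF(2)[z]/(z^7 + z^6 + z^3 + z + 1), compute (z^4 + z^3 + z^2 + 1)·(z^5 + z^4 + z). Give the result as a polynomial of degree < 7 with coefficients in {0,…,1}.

Multiply in GF(2)[z]: (z^4 + z^3 + z^2 + 1)·(z^5 + z^4 + z) = z^9 + z^6 + z^3 + z.
Reduce using z^7 ≡ z^6 + z^3 + z + 1 (mod z^7 + z^6 + z^3 + z + 1).
Reduced: z^5 + z^4 + z^3 + z + 1.

z^5 + z^4 + z^3 + z + 1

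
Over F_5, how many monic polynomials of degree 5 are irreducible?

624

The number of monic irreducibles of degree 5 over GF(5) is (1/5)·Σ_{d∣5} μ(5/d) 5^d.
Divisors of 5: 1, 5; μ(5/d) for each: -1, 1.
Σ = − 5^1 + 5^5 = 3120.
N = 3120/5 = 624.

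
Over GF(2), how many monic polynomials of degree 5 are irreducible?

6

Gauss's count: N_{2}(5) = (1/5) Σ_{d|5} μ(5/d)·2^d.
Divisors of 5: 1, 5; μ(5/d) for each: -1, 1.
Σ = − 2^1 + 2^5 = 30.
N = 30/5 = 6.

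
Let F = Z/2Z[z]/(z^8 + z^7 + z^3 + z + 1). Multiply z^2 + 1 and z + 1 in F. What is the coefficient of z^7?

0

Multiply in Z/2Z[z]: (z^2 + 1)·(z + 1) = z^3 + z^2 + z + 1.
Reduced: z^3 + z^2 + z + 1.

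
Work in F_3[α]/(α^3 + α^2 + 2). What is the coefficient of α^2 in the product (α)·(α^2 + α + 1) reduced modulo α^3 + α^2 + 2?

0

Multiply in F_3[α]: (α)·(α^2 + α + 1) = α^3 + α^2 + α.
Reduce using α^3 ≡ 2α^2 + 1 (mod α^3 + α^2 + 2).
Reduced: α + 1.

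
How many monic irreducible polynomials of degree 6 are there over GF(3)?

116

The number of monic irreducibles of degree 6 over GF(3) is (1/6)·Σ_{d∣6} μ(6/d) 3^d.
Divisors of 6: 1, 2, 3, 6; μ(6/d) for each: 1, -1, -1, 1.
Σ = 3^1 − 3^2 − 3^3 + 3^6 = 696.
N = 696/6 = 116.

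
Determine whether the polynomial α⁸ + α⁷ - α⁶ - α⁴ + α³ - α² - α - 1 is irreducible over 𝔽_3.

Yes

Write g(α) = α⁸ + α⁷ - α⁶ - α⁴ + α³ - α² - α - 1.
Check for roots in 𝔽_3: g(0) = 2; g(1) = 1; g(2) = 2.
No roots, so no linear factors.
Monic irreducibles of degree 2 over GF(3): α² + 1, α² + α - 1, α² - α - 1.
None of them divide g (all give nonzero remainder).
Degree-3 irreducible divisors: test the 8 monic irreducibles of degree 3 over GF(3).
None of them divide g (all give nonzero remainder).
Degree-4 irreducible divisors: test the 18 monic irreducibles of degree 4 over GF(3).
None of them divide g (all give nonzero remainder).
No irreducible factor of degree ≤ 4 exists, so g is irreducible over GF(3).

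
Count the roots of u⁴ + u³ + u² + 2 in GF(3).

Write P(u) = u⁴ + u³ + u² + 2.
Evaluate at each of the 3 elements of GF(3):
P(0) = 2; P(1) = 2; P(2) = 0 → root.
Roots: {2}.

1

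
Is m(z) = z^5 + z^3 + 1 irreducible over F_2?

Check for roots in F_2: m(0) = 1; m(1) = 1.
No roots, so no linear factors.
Monic irreducibles of degree 2 over GF(2): z^2 + z + 1.
None of them divide m (all give nonzero remainder).
No irreducible factor of degree ≤ 2 exists, so m is irreducible over GF(2).

Yes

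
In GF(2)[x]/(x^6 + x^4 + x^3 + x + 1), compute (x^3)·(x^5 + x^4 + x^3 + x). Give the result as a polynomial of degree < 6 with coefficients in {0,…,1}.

x^3 + x

Multiply in GF(2)[x]: (x^3)·(x^5 + x^4 + x^3 + x) = x^8 + x^7 + x^6 + x^4.
Reduce using x^6 ≡ x^4 + x^3 + x + 1 (mod x^6 + x^4 + x^3 + x + 1).
Reduced: x^3 + x.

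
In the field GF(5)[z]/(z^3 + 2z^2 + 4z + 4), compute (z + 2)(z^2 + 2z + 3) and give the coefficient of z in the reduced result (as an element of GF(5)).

Multiply in GF(5)[z]: (z + 2)·(z^2 + 2z + 3) = z^3 + 4z^2 + 2z + 1.
Reduce using z^3 ≡ 3z^2 + z + 1 (mod z^3 + 2z^2 + 4z + 4).
Reduced: 2z^2 + 3z + 2.

3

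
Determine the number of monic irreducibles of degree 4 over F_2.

The number of monic irreducibles of degree 4 over GF(2) is (1/4)·Σ_{d∣4} μ(4/d) 2^d.
Divisors of 4: 1, 2, 4; μ(4/d) for each: 0, -1, 1.
Σ = − 2^2 + 2^4 = 12.
N = 12/4 = 3.

3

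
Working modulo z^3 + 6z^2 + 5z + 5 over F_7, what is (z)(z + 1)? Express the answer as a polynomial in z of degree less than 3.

Multiply in F_7[z]: (z)·(z + 1) = z^2 + z.
Reduced: z^2 + z.

z^2 + z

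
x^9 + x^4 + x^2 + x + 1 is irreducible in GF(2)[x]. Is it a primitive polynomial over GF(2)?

Write f(x) = x^9 + x^4 + x^2 + x + 1.
|GF(2^9)^×| = 2^9 − 1 = 511. Prime factorization: 511 = 7·73.
f is primitive ⇔ x has order 511 in GF(2)[x]/(f), i.e. x^(511/q) ≠ 1 for each prime q | 511.
x^(73) mod f = 1
x^(7) mod f = x^7.
Since x^(73) = 1, the order of x divides 73 < 511; not primitive.

No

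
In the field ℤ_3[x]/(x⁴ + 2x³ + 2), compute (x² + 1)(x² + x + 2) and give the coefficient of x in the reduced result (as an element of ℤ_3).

1

Multiply in ℤ_3[x]: (x² + 1)·(x² + x + 2) = x⁴ + x³ + x + 2.
Reduce using x⁴ ≡ x³ + 1 (mod x⁴ + 2x³ + 2).
Reduced: 2x³ + x.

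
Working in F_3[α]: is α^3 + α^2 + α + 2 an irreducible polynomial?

Yes

Write g(α) = α^3 + α^2 + α + 2.
Check for roots in F_3: g(0) = 2; g(1) = 2; g(2) = 1.
No roots. A degree-3 polynomial over a field with no linear factor is irreducible.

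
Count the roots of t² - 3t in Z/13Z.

2

Write h(t) = t² - 3t.
Evaluate at each of the 13 elements of Z/13Z:
h(0) = 0 → root; h(1) = 11; h(2) = 11; h(3) = 0 → root; h(4) = 4; h(5) = 10; h(6) = 5; h(7) = 2; h(8) = 1; h(9) = 2; h(10) = 5; h(11) = 10; h(12) = 4.
Roots: {0, 3}.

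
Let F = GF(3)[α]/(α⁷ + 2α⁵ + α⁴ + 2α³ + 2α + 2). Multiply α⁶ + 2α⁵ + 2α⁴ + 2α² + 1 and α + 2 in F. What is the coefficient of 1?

0

Multiply in GF(3)[α]: (α⁶ + 2α⁵ + 2α⁴ + 2α² + 1)·(α + 2) = α⁷ + α⁶ + α⁴ + 2α³ + α² + α + 2.
Reduce using α⁷ ≡ α⁵ + 2α⁴ + α³ + α + 1 (mod α⁷ + 2α⁵ + α⁴ + 2α³ + 2α + 2).
Reduced: α⁶ + α⁵ + α² + 2α.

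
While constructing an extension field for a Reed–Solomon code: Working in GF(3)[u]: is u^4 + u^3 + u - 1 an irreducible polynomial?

No

Write h(u) = u^4 + u^3 + u - 1.
Check for roots in GF(3): h(0) = 2; h(1) = 2; h(2) = 1.
No roots, so no linear factors.
Monic irreducibles of degree 2 over GF(3): u^2 + 1, u^2 + u - 1, u^2 - u - 1.
u^2 + 1 divides h: h(u) = (u^2 + 1)·(u^2 + u - 1).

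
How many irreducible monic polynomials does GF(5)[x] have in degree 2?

By the necklace-counting formula, N_5(2) = (1/2) Σ_{d|2} μ(2/d)·5^d.
Divisors of 2: 1, 2; μ(2/d) for each: -1, 1.
Σ = − 5^1 + 5^2 = 20.
N = 20/2 = 10.

10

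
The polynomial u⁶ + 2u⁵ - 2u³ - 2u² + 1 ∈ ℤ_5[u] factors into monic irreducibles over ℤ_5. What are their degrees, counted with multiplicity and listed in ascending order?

Write g(u) = u⁶ + 2u⁵ - 2u³ - 2u² + 1.
Roots in ℤ_5: g(0) = 1; g(1) = 0 → root; g(2) = 0 → root; g(3) = 4; g(4) = 0 → root.
Linear factors from roots: (u - 1), (u - 2), (u + 1).
Complete factorization: g(u) = (u + 1)·(u - 1)·(u - 2)^2·(u² + u + 1).
Factor degrees with multiplicity: 1 + 1 + 1 + 1 + 2 = 6.

1, 1, 1, 1, 2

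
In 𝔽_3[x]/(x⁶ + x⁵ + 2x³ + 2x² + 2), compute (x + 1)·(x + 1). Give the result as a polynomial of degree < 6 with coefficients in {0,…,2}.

Multiply in 𝔽_3[x]: (x + 1)·(x + 1) = x² + 2x + 1.
Reduced: x² + 2x + 1.

x^2 + 2x + 1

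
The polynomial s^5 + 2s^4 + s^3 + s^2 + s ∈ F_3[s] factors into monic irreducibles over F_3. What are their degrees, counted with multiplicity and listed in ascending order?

1, 1, 1, 2

Write h(s) = s^5 + 2s^4 + s^3 + s^2 + s.
Roots in F_3: h(0) = 0 → root; h(1) = 0 → root; h(2) = 0 → root.
Linear factors from roots: (s), (s + 2), (s + 1).
Complete factorization: h(s) = (s)·(s + 1)·(s + 2)·(s^2 + 2s + 2).
Factor degrees with multiplicity: 1 + 1 + 1 + 2 = 5.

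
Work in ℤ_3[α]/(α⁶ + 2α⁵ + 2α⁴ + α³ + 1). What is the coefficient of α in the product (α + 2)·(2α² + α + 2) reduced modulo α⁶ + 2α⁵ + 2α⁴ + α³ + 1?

Multiply in ℤ_3[α]: (α + 2)·(2α² + α + 2) = 2α³ + 2α² + α + 1.
Reduced: 2α³ + 2α² + α + 1.

1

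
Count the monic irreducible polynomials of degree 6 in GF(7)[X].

19544

Gauss's count: N_{7}(6) = (1/6) Σ_{d|6} μ(6/d)·7^d.
Divisors of 6: 1, 2, 3, 6; μ(6/d) for each: 1, -1, -1, 1.
Σ = 7^1 − 7^2 − 7^3 + 7^6 = 117264.
N = 117264/6 = 19544.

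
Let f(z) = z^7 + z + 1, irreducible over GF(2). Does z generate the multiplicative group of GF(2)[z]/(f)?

Yes

|GF(2^7)^×| = 2^7 − 1 = 127. Prime factorization: 127 = 127.
f is primitive ⇔ z has order 127 in GF(2)[z]/(f), i.e. z^(127/q) ≠ 1 for each prime q | 127.
z^(1) mod f = z.
None equal 1, so z has full order 127; f is primitive.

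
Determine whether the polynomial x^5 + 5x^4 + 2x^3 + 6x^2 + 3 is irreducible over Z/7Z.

Yes

Write m(x) = x^5 + 5x^4 + 2x^3 + 6x^2 + 3.
Check for roots in Z/7Z: m(0) = 3; m(1) = 3; m(2) = 1; m(3) = 3; m(4) = 4; m(5) = 3; m(6) = 4.
No roots, so no linear factors.
Degree-2 irreducible divisors: test the 21 monic irreducibles of degree 2 over GF(7).
None of them divide m (all give nonzero remainder).
No irreducible factor of degree ≤ 2 exists, so m is irreducible over GF(7).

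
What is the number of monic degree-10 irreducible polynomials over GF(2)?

99

x^(2^10) − x is the product of all monic irreducibles of degree dividing 10; Möbius inversion gives N = (1/10) Σ μ(10/d)·2^d.
Divisors of 10: 1, 2, 5, 10; μ(10/d) for each: 1, -1, -1, 1.
Σ = 2^1 − 2^2 − 2^5 + 2^10 = 990.
N = 990/10 = 99.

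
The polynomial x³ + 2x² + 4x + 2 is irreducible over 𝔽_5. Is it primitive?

Yes

Write f(x) = x³ + 2x² + 4x + 2.
|GF(5^3)^×| = 5^3 − 1 = 124. Prime factorization: 124 = 2^2·31.
f is primitive ⇔ x has order 124 in GF(5)[x]/(f), i.e. x^(124/q) ≠ 1 for each prime q | 124.
x^(62) mod f = 4.
x^(4) mod f = x + 4.
None equal 1, so x has full order 124; f is primitive.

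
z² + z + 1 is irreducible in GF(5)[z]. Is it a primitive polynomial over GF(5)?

No

Write f(z) = z² + z + 1.
|GF(5^2)^×| = 5^2 − 1 = 24. Prime factorization: 24 = 2^3·3.
f is primitive ⇔ z has order 24 in GF(5)[z]/(f), i.e. z^(24/q) ≠ 1 for each prime q | 24.
z^(12) mod f = 1
z^(8) mod f = 4z + 4.
Since z^(12) = 1, the order of z divides 12 < 24; not primitive.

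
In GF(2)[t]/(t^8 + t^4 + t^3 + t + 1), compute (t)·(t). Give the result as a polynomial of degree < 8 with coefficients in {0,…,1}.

Multiply in GF(2)[t]: (t)·(t) = t^2.
Reduced: t^2.

t^2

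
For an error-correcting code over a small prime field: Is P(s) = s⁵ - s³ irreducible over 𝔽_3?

No

Check for roots in 𝔽_3: P(0) = 0 → root; P(1) = 0 → root; P(2) = 0 → root.
P(0) = 0, so (s) divides P(s); P is reducible.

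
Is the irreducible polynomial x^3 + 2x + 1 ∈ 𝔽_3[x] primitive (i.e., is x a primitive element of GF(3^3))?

Write f(x) = x^3 + 2x + 1.
|GF(3^3)^×| = 3^3 − 1 = 26. Prime factorization: 26 = 2·13.
f is primitive ⇔ x has order 26 in GF(3)[x]/(f), i.e. x^(26/q) ≠ 1 for each prime q | 26.
x^(13) mod f = 2.
x^(2) mod f = x^2.
None equal 1, so x has full order 26; f is primitive.

Yes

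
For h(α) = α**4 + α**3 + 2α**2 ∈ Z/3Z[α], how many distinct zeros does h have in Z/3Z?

Evaluate at each of the 3 elements of Z/3Z:
h(0) = 0 → root; h(1) = 1; h(2) = 2.
Roots: {0}.

1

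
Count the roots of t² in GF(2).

Write h(t) = t².
Evaluate at each of the 2 elements of GF(2):
h(0) = 0 → root; h(1) = 1.
Roots: {0}.

1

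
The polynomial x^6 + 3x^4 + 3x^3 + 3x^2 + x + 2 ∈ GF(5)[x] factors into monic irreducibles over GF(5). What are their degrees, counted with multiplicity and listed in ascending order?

Write g(x) = x^6 + 3x^4 + 3x^3 + 3x^2 + x + 2.
Roots in GF(5): g(0) = 2; g(1) = 3; g(2) = 2; g(3) = 0 → root; g(4) = 0 → root.
Linear factors from roots: (x + 2), (x + 1).
Complete factorization: g(x) = (x + 1)·(x + 2)·(x^2 + 2)·(x^2 + 2x + 3).
Factor degrees with multiplicity: 1 + 1 + 2 + 2 = 6.

1, 1, 2, 2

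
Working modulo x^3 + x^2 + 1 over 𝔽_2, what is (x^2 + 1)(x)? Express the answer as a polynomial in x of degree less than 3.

x^2 + x + 1

Multiply in 𝔽_2[x]: (x^2 + 1)·(x) = x^3 + x.
Reduce using x^3 ≡ x^2 + 1 (mod x^3 + x^2 + 1).
Reduced: x^2 + x + 1.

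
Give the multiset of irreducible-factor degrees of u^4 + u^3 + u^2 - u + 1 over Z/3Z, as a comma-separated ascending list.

1, 1, 2

Write f(u) = u^4 + u^3 + u^2 - u + 1.
Roots in Z/3Z: f(0) = 1; f(1) = 0 → root; f(2) = 0 → root.
Linear factors from roots: (u - 1), (u + 1).
Complete factorization: f(u) = (u + 1)·(u - 1)·(u^2 + u - 1).
Factor degrees with multiplicity: 1 + 1 + 2 = 4.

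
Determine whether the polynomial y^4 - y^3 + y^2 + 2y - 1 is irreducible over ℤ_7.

No

Write f(y) = y^4 - y^3 + y^2 + 2y - 1.
Check for roots in ℤ_7: f(0) = 6; f(1) = 2; f(2) = 1; f(3) = 5; f(4) = 5; f(5) = 2; f(6) = 0 → root.
f(6) = 0, so (y − 6) divides f(y); f is reducible.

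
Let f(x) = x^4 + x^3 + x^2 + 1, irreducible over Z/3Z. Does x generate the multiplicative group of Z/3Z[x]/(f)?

No

|GF(3^4)^×| = 3^4 − 1 = 80. Prime factorization: 80 = 2^4·5.
f is primitive ⇔ x has order 80 in GF(3)[x]/(f), i.e. x^(80/q) ≠ 1 for each prime q | 80.
x^(40) mod f = 1
x^(16) mod f = 2x^3 + x^2 + x.
Since x^(40) = 1, the order of x divides 40 < 80; not primitive.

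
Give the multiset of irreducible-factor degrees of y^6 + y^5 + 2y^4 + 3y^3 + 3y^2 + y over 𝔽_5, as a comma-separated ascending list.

1, 1, 2, 2

Write g(y) = y^6 + y^5 + 2y^4 + 3y^3 + 3y^2 + y.
Roots in 𝔽_5: g(0) = 0 → root; g(1) = 1; g(2) = 1; g(3) = 0 → root; g(4) = 1.
Linear factors from roots: (y), (y + 2).
Complete factorization: g(y) = (y)·(y + 2)·(y^2 + y + 2)·(y^2 + 3y + 4).
Factor degrees with multiplicity: 1 + 1 + 2 + 2 = 6.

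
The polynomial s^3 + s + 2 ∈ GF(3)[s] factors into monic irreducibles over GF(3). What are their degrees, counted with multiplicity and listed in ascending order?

Write g(s) = s^3 + s + 2.
Roots in GF(3): g(0) = 2; g(1) = 1; g(2) = 0 → root.
Linear factors from roots: (s + 1).
Complete factorization: g(s) = (s + 1)·(s^2 + 2s + 2).
Factor degrees with multiplicity: 1 + 2 = 3.

1, 2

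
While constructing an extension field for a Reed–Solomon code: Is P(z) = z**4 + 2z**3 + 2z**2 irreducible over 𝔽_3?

Check for roots in 𝔽_3: P(0) = 0 → root; P(1) = 2; P(2) = 1.
P(0) = 0, so (z) divides P(z); P is reducible.

No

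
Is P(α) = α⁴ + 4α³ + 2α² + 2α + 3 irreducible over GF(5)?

Check for roots in GF(5): P(0) = 3; P(1) = 2; P(2) = 3; P(3) = 1; P(4) = 0 → root.
P(4) = 0, so (α − 4) divides P(α); P is reducible.

No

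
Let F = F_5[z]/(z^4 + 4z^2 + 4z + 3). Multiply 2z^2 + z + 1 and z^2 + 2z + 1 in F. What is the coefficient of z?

0

Multiply in F_5[z]: (2z^2 + z + 1)·(z^2 + 2z + 1) = 2z^4 + 3z + 1.
Reduce using z^4 ≡ z^2 + z + 2 (mod z^4 + 4z^2 + 4z + 3).
Reduced: 2z^2.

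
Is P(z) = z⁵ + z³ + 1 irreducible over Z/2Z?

Check for roots in Z/2Z: P(0) = 1; P(1) = 1.
No roots, so no linear factors.
Monic irreducibles of degree 2 over GF(2): z² + z + 1.
None of them divide P (all give nonzero remainder).
No irreducible factor of degree ≤ 2 exists, so P is irreducible over GF(2).

Yes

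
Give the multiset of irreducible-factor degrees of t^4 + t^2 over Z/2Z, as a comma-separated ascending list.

1, 1, 1, 1

Write h(t) = t^4 + t^2.
Roots in Z/2Z: h(0) = 0 → root; h(1) = 0 → root.
Linear factors from roots: (t), (t + 1).
Complete factorization: h(t) = (t)^2·(t + 1)^2.
Factor degrees with multiplicity: 1 + 1 + 1 + 1 = 4.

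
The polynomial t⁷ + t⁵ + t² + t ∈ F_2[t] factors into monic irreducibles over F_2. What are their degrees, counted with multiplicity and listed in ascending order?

1, 1, 2, 3

Write g(t) = t⁷ + t⁵ + t² + t.
Roots in F_2: g(0) = 0 → root; g(1) = 0 → root.
Linear factors from roots: (t), (t + 1).
Complete factorization: g(t) = (t)·(t + 1)·(t² + t + 1)·(t³ + t + 1).
Factor degrees with multiplicity: 1 + 1 + 2 + 3 = 7.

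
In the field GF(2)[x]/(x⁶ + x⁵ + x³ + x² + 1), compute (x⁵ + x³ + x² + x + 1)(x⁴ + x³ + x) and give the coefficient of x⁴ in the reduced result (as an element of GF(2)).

Multiply in GF(2)[x]: (x⁵ + x³ + x² + x + 1)·(x⁴ + x³ + x) = x⁹ + x⁸ + x⁷ + x⁶ + x⁴ + x² + x.
Reduce using x⁶ ≡ x⁵ + x³ + x² + 1 (mod x⁶ + x⁵ + x³ + x² + 1).
Reduced: x³ + 1.

0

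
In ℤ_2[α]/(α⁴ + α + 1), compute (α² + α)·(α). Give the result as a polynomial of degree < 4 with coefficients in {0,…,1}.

Multiply in ℤ_2[α]: (α² + α)·(α) = α³ + α².
Reduced: α³ + α².

α^3 + α^2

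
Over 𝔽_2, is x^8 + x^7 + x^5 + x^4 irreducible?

No

Write g(x) = x^8 + x^7 + x^5 + x^4.
Check for roots in 𝔽_2: g(0) = 0 → root; g(1) = 0 → root.
g(0) = 0, so (x) divides g(x); g is reducible.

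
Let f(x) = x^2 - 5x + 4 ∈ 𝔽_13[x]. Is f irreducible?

No

Check each element of 𝔽_13 for a root: f(0)=4, f(1)=0, f(2)=11, f(3)=11, f(4)=0, f(5)=4, f(6)=10, f(7)=5, f(8)=2, f(9)=1, f(10)=2, f(11)=5, f(12)=10.
f(1) = 0, so (x − 1) divides f(x); f is reducible.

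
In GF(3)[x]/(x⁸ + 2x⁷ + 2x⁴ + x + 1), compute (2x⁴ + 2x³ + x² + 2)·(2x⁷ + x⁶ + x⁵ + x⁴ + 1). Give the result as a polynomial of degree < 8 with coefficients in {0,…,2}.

Multiply in GF(3)[x]: (2x⁴ + 2x³ + x² + 2)·(2x⁷ + x⁶ + x⁵ + x⁴ + 1) = x¹¹ + 2x⁸ + x⁷ + 2x⁵ + x⁴ + 2x³ + x² + 2.
Reduce using x⁸ ≡ x⁷ + x⁴ + 2x + 2 (mod x⁸ + 2x⁷ + 2x⁴ + x + 1).
Reduced: 2x⁷ + x⁶ + 2x² + 2x + 2.

2x^7 + x^6 + 2x^2 + 2x + 2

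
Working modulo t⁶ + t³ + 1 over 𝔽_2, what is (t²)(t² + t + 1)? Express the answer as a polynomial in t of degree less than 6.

t^4 + t^3 + t^2

Multiply in 𝔽_2[t]: (t²)·(t² + t + 1) = t⁴ + t³ + t².
Reduced: t⁴ + t³ + t².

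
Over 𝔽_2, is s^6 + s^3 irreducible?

Write f(s) = s^6 + s^3.
Check for roots in 𝔽_2: f(0) = 0 → root; f(1) = 0 → root.
f(0) = 0, so (s) divides f(s); f is reducible.

No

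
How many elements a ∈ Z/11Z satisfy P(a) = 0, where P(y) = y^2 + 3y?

2

Evaluate at each of the 11 elements of Z/11Z:
P(0) = 0 → root; P(1) = 4; P(2) = 10; P(3) = 7; P(4) = 6; P(5) = 7; P(6) = 10; P(7) = 4; P(8) = 0 → root; P(9) = 9; P(10) = 9.
Roots: {0, 8}.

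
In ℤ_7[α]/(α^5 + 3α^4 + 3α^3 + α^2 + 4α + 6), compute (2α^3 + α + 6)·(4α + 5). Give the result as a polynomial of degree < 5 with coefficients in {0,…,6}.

α^4 + 3α^3 + 4α^2 + α + 2

Multiply in ℤ_7[α]: (2α^3 + α + 6)·(4α + 5) = α^4 + 3α^3 + 4α^2 + α + 2.
Reduced: α^4 + 3α^3 + 4α^2 + α + 2.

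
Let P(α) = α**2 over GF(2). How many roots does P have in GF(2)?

1

Evaluate at each of the 2 elements of GF(2):
P(0) = 0 → root; P(1) = 1.
Roots: {0}.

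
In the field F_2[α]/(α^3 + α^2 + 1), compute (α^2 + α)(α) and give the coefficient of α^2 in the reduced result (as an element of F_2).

0

Multiply in F_2[α]: (α^2 + α)·(α) = α^3 + α^2.
Reduce using α^3 ≡ α^2 + 1 (mod α^3 + α^2 + 1).
Reduced: 1.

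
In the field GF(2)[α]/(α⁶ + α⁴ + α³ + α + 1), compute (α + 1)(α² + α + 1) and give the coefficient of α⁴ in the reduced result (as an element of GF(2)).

Multiply in GF(2)[α]: (α + 1)·(α² + α + 1) = α³ + 1.
Reduced: α³ + 1.

0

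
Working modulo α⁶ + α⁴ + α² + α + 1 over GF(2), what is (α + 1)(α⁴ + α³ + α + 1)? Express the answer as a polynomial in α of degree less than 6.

Multiply in GF(2)[α]: (α + 1)·(α⁴ + α³ + α + 1) = α⁵ + α³ + α² + 1.
Reduced: α⁵ + α³ + α² + 1.

α^5 + α^3 + α^2 + 1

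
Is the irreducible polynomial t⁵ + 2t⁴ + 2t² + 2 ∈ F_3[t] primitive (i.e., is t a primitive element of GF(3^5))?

Write f(t) = t⁵ + 2t⁴ + 2t² + 2.
|GF(3^5)^×| = 3^5 − 1 = 242. Prime factorization: 242 = 2·11^2.
f is primitive ⇔ t has order 242 in GF(3)[t]/(f), i.e. t^(242/q) ≠ 1 for each prime q | 242.
t^(121) mod f = 1
t^(22) mod f = t⁴ + t³ + 2t².
Since t^(121) = 1, the order of t divides 121 < 242; not primitive.

No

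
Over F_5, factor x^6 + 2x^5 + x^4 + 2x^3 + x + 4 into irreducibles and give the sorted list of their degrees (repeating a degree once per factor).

Write f(x) = x^6 + 2x^5 + x^4 + 2x^3 + x + 4.
Roots in F_5: f(0) = 4; f(1) = 1; f(2) = 1; f(3) = 2; f(4) = 1.
Complete factorization: f(x) = (x^2 + 2)·(x^2 + x + 1)·(x^2 + x + 2).
Factor degrees with multiplicity: 2 + 2 + 2 = 6.

2, 2, 2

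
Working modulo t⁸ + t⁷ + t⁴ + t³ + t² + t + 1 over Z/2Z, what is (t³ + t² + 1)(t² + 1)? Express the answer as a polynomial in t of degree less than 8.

Multiply in Z/2Z[t]: (t³ + t² + 1)·(t² + 1) = t⁵ + t⁴ + t³ + 1.
Reduced: t⁵ + t⁴ + t³ + 1.

t^5 + t^4 + t^3 + 1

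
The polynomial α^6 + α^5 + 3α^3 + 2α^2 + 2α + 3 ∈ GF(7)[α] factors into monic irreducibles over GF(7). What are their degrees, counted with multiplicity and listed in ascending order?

Write f(α) = α^6 + α^5 + 3α^3 + 2α^2 + 2α + 3.
Linear factors from roots: (α + 3), (α + 1).
Complete factorization: f(α) = (α + 1)·(α + 3)·(α^2 + 1)·(α^2 - 3α + 1).
Factor degrees with multiplicity: 1 + 1 + 2 + 2 = 6.

1, 1, 2, 2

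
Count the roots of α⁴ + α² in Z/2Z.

Write h(α) = α⁴ + α².
Evaluate at each of the 2 elements of Z/2Z:
h(0) = 0 → root; h(1) = 0 → root.
Roots: {0, 1}.

2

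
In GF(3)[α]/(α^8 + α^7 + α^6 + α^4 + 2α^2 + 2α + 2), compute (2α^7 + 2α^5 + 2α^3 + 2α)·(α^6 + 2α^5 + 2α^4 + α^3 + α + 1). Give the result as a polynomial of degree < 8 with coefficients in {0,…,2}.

α^7 + 2α^2 + 1

Multiply in GF(3)[α]: (2α^7 + 2α^5 + 2α^3 + 2α)·(α^6 + 2α^5 + 2α^4 + α^3 + α + 1) = 2α^13 + α^12 + 2α^8 + 2α^7 + 2α^6 + α^4 + 2α^3 + 2α^2 + 2α.
Reduce using α^8 ≡ 2α^7 + 2α^6 + 2α^4 + α^2 + α + 1 (mod α^8 + α^7 + α^6 + α^4 + 2α^2 + 2α + 2).
Reduced: α^7 + 2α^2 + 1.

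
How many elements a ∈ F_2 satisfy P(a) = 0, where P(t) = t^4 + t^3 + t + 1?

1

Evaluate at each of the 2 elements of F_2:
P(0) = 1; P(1) = 0 → root.
Roots: {1}.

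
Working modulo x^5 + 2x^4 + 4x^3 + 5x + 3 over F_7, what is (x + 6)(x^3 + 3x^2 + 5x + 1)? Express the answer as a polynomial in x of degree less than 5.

Multiply in F_7[x]: (x + 6)·(x^3 + 3x^2 + 5x + 1) = x^4 + 2x^3 + 2x^2 + 3x + 6.
Reduced: x^4 + 2x^3 + 2x^2 + 3x + 6.

x^4 + 2x^3 + 2x^2 + 3x + 6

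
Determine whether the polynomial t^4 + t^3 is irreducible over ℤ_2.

Write h(t) = t^4 + t^3.
Check for roots in ℤ_2: h(0) = 0 → root; h(1) = 0 → root.
h(0) = 0, so (t) divides h(t); h is reducible.

No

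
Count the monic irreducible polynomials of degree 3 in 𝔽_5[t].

By the necklace-counting formula, N_5(3) = (1/3) Σ_{d|3} μ(3/d)·5^d.
Divisors of 3: 1, 3; μ(3/d) for each: -1, 1.
Σ = − 5^1 + 5^3 = 120.
N = 120/3 = 40.

40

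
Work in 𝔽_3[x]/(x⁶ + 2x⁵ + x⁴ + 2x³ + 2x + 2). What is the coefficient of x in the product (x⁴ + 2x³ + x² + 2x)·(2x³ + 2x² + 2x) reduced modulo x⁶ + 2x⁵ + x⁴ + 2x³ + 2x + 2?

1

Multiply in 𝔽_3[x]: (x⁴ + 2x³ + x² + 2x)·(2x³ + 2x² + 2x) = 2x⁷ + 2x⁵ + x⁴ + x².
Reduce using x⁶ ≡ x⁵ + 2x⁴ + x³ + x + 1 (mod x⁶ + 2x⁵ + x⁴ + 2x³ + 2x + 2).
Reduced: 2x⁵ + x⁴ + 2x³ + x + 2.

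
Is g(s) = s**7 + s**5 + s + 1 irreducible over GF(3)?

Check for roots in GF(3): g(0) = 1; g(1) = 1; g(2) = 1.
No roots, so no linear factors.
Monic irreducibles of degree 2 over GF(3): s**2 + 1, s**2 + s - 1, s**2 - s - 1.
None of them divide g (all give nonzero remainder).
Degree-3 irreducible divisors: test the 8 monic irreducibles of degree 3 over GF(3).
None of them divide g (all give nonzero remainder).
No irreducible factor of degree ≤ 3 exists, so g is irreducible over GF(3).

Yes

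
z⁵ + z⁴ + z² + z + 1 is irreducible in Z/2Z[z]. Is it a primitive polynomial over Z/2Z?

Write f(z) = z⁵ + z⁴ + z² + z + 1.
|GF(2^5)^×| = 2^5 − 1 = 31. Prime factorization: 31 = 31.
f is primitive ⇔ z has order 31 in GF(2)[z]/(f), i.e. z^(31/q) ≠ 1 for each prime q | 31.
z^(1) mod f = z.
None equal 1, so z has full order 31; f is primitive.

Yes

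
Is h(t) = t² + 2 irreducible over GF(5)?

Yes

Check for roots in GF(5): h(0) = 2; h(1) = 3; h(2) = 1; h(3) = 1; h(4) = 3.
No roots. A degree-2 polynomial over a field with no linear factor is irreducible.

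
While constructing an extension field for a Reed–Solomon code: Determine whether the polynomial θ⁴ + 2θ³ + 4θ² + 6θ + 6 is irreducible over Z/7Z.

Write m(θ) = θ⁴ + 2θ³ + 4θ² + 6θ + 6.
Check for roots in Z/7Z: m(0) = 6; m(1) = 5; m(2) = 3; m(3) = 6; m(4) = 2; m(5) = 3; m(6) = 3.
No roots, so no linear factors.
Degree-2 irreducible divisors: test the 21 monic irreducibles of degree 2 over GF(7).
None of them divide m (all give nonzero remainder).
No irreducible factor of degree ≤ 2 exists, so m is irreducible over GF(7).

Yes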